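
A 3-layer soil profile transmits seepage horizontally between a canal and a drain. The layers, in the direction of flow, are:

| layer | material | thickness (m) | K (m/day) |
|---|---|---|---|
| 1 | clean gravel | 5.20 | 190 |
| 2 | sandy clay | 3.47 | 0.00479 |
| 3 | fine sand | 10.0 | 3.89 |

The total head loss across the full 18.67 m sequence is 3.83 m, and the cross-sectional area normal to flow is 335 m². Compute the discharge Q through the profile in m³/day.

Flow is perpendicular to layering, so the layers act in series and the equivalent K is the thickness-weighted harmonic mean.
Total thickness L = 5.20 + 3.47 + 10.0 = 18.67 m.
Σ(b_i/K_i) = 5.20/190 + 3.47/0.00479 + 10.0/3.89 = 727.0 d.
K_eq = L / Σ(b_i/K_i) = 18.67 / 727.0 = 0.02568 m/day.
Q = K_eq · A · (Δh/L) = 0.02568 × 335 × (3.83/18.67) = 1.765 m³/day.

1.76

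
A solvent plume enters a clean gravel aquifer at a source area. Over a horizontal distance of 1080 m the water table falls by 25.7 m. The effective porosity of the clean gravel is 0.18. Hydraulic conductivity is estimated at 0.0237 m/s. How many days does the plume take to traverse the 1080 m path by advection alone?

3.99

Convert K: 0.0237 m/s × 86400 = 2048 m/day.
Hydraulic gradient i = Δh / L = 25.7 / 1080 = 0.02380.
Darcy flux q = K · i = 2048 × 0.02380 = 48.73 m/day.
Seepage velocity v = q / n_e = 48.73 / 0.18 = 270.7 m/day.
Travel time t = L / v = 1080 / 270.7 = 3.990 days.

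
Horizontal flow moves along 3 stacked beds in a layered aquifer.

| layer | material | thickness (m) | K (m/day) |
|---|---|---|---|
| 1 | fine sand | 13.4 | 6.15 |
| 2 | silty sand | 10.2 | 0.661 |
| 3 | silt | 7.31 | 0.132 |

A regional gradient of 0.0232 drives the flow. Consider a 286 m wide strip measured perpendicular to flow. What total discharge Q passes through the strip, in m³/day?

Flow is parallel to layering, so each bed carries its own Darcy discharge and the transmissivities add.
Σ(K_i·b_i) = 6.15×13.4 + 0.661×10.2 + 0.132×7.31 = 90.12 m²/day.
Hydraulic gradient i = 0.0232.
Q = Σ(K_i·b_i) · W · i = 90.12 × 286 × 0.02320 = 597.9 m³/day.

598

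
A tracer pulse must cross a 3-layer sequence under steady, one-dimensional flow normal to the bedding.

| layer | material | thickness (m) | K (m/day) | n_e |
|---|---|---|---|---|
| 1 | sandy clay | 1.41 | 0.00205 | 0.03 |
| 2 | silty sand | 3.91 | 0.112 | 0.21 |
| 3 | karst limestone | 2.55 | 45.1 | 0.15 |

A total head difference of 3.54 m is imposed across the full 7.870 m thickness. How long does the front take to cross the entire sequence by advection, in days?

254

With flow normal to the layers, continuity requires the same specific discharge q through every layer.
Σ(b_i/K_i) = 1.41/0.00205 + 3.91/0.112 + 2.55/45.1 = 722.8 d.
q = Δh / Σ(b_i/K_i) = 3.54 / 722.8 = 0.004898 m/day.
In each layer the seepage velocity is v_i = q/n_i, so the layer transit time is t_i = b_i·n_i / q:
  layer 1 (sandy clay): t_1 = 1.41 × 0.03 / 0.004898 = 8.637 d
  layer 2 (silty sand): t_2 = 3.91 × 0.21 / 0.004898 = 167.6 d
  layer 3 (karst limestone): t_3 = 2.55 × 0.15 / 0.004898 = 78.10 d
Total t = Σ t_i = 254.4 days.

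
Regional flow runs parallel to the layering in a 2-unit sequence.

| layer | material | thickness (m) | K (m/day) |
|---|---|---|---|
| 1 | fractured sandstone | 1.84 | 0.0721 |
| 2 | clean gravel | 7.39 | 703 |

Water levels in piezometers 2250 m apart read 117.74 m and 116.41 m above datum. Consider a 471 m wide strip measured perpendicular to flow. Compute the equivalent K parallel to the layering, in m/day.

563

Flow is parallel to layering, so each bed carries its own Darcy discharge and the transmissivities add.
Σ(K_i·b_i) = 0.0721×1.84 + 703×7.39 = 5195 m²/day.
Total thickness b = 9.230 m, so K_eq = Σ(K_i·b_i)/b = 562.9 m/day.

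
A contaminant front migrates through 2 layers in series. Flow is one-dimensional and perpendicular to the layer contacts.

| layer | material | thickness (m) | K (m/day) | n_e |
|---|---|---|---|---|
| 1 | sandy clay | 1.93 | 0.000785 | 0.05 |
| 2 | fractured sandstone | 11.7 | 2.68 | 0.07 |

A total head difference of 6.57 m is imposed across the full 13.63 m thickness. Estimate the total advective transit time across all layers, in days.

343

With flow normal to the layers, continuity requires the same specific discharge q through every layer.
Σ(b_i/K_i) = 1.93/0.000785 + 11.7/2.68 = 2463 d.
q = Δh / Σ(b_i/K_i) = 6.57 / 2463 = 0.002668 m/day.
In each layer the seepage velocity is v_i = q/n_i, so the layer transit time is t_i = b_i·n_i / q:
  layer 1 (sandy clay): t_1 = 1.93 × 0.05 / 0.002668 = 36.18 d
  layer 2 (fractured sandstone): t_2 = 11.7 × 0.07 / 0.002668 = 307.0 d
Total t = Σ t_i = 343.2 days.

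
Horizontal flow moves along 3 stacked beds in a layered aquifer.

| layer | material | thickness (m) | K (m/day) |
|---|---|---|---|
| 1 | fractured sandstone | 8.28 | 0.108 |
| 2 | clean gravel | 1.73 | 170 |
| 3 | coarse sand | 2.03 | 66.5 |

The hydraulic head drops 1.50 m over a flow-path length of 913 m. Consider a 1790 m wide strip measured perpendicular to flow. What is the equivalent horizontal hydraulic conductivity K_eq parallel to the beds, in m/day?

35.7

Flow is parallel to layering, so each bed carries its own Darcy discharge and the transmissivities add.
Σ(K_i·b_i) = 0.108×8.28 + 170×1.73 + 66.5×2.03 = 430.0 m²/day.
Total thickness b = 12.04 m, so K_eq = Σ(K_i·b_i)/b = 35.71 m/day.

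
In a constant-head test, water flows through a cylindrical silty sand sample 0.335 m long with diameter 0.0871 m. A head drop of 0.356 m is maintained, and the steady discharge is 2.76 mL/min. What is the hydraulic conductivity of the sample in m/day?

Cross-sectional area A = π·(d/2)² = π × (0.0871/2)² = 0.005958 m².
Convert discharge: 2.76 mL/min = 4.600e-08 m³/s.
Darcy's law rearranged: K = Q·L / (A·Δh) = 4.600e-08 × 0.335 / (0.005958 × 0.356) = 7.265e-06 m/s = 0.6277 m/day.

0.628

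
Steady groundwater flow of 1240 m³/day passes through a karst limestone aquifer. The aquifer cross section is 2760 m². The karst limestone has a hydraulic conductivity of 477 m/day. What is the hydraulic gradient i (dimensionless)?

0.000942

From Q = K·A·i, i = Q / (K·A) = 1240 / (477.0 × 2760) = 0.0009419.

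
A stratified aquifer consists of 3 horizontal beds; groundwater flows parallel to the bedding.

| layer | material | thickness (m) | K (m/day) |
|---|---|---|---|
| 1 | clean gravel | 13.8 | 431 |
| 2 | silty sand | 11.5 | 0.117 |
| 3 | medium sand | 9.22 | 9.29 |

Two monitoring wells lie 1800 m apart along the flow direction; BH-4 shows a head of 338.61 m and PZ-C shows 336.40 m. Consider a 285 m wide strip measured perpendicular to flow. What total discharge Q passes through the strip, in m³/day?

Flow is parallel to layering, so each bed carries its own Darcy discharge and the transmissivities add.
Σ(K_i·b_i) = 431×13.8 + 0.117×11.5 + 9.29×9.22 = 6035 m²/day.
Hydraulic gradient i = (338.61 − 336.40) / 1800 = 2.21 / 1800 = 0.001228.
Q = Σ(K_i·b_i) · W · i = 6035 × 285 × 0.001228 = 2112 m³/day.

2110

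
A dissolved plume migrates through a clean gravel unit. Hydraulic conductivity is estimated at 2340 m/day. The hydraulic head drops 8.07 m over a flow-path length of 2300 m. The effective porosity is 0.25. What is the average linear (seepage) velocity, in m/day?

32.8

Hydraulic gradient i = Δh / L = 8.07 / 2300 = 0.003509.
Darcy flux q = K · i = 2340 × 0.003509 = 8.210 m/day.
Seepage velocity v = q / n_e = 8.210 / 0.25 = 32.84 m/day.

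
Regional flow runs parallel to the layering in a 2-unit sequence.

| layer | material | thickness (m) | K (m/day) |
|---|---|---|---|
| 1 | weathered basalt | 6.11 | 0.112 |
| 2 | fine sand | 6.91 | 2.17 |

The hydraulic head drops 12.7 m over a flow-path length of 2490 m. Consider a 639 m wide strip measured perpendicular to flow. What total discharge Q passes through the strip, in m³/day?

51.1

Flow is parallel to layering, so each bed carries its own Darcy discharge and the transmissivities add.
Σ(K_i·b_i) = 0.112×6.11 + 2.17×6.91 = 15.68 m²/day.
Hydraulic gradient i = Δh / L = 12.7 / 2490 = 0.005100.
Q = Σ(K_i·b_i) · W · i = 15.68 × 639 × 0.005100 = 51.10 m³/day.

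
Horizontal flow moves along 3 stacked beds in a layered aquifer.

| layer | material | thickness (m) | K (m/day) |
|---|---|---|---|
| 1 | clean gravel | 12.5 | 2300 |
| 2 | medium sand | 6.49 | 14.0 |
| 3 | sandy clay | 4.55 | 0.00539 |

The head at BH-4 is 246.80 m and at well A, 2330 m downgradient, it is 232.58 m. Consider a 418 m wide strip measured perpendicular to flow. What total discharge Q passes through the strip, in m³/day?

73600

Flow is parallel to layering, so each bed carries its own Darcy discharge and the transmissivities add.
Σ(K_i·b_i) = 2300×12.5 + 14.0×6.49 + 0.00539×4.55 = 28841 m²/day.
Hydraulic gradient i = (246.80 − 232.58) / 2330 = 14.22 / 2330 = 0.006103.
Q = Σ(K_i·b_i) · W · i = 28841 × 418 × 0.006103 = 73575 m³/day.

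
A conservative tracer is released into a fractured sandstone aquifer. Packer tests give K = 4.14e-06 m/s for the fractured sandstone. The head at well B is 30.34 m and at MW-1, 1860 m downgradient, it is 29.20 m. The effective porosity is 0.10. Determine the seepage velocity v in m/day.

Convert K: 4.14e-06 m/s × 86400 = 0.3577 m/day.
Hydraulic gradient i = (30.34 − 29.20) / 1860 = 1.14 / 1860 = 0.0006129.
Darcy flux q = K · i = 0.3577 × 0.0006129 = 0.0002192 m/day.
Seepage velocity v = q / n_e = 0.0002192 / 0.10 = 0.002192 m/day.

0.00219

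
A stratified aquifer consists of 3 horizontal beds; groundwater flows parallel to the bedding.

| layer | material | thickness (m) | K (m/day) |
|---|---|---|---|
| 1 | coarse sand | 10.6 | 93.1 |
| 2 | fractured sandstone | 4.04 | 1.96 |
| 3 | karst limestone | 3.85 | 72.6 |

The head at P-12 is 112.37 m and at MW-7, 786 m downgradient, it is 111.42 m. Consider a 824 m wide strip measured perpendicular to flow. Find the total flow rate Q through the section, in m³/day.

Flow is parallel to layering, so each bed carries its own Darcy discharge and the transmissivities add.
Σ(K_i·b_i) = 93.1×10.6 + 1.96×4.04 + 72.6×3.85 = 1274 m²/day.
Hydraulic gradient i = (112.37 − 111.42) / 786 = 0.95 / 786 = 0.001209.
Q = Σ(K_i·b_i) · W · i = 1274 × 824 × 0.001209 = 1269 m³/day.

1270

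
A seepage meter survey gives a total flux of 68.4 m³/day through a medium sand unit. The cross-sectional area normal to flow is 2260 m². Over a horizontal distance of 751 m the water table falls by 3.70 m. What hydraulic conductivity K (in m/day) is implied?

6.14

Hydraulic gradient i = Δh / L = 3.70 / 751 = 0.004927.
From Q = K·A·i, K = Q / (A·i) = 68.4 / (2260 × 0.004927) = 6.143 m/day.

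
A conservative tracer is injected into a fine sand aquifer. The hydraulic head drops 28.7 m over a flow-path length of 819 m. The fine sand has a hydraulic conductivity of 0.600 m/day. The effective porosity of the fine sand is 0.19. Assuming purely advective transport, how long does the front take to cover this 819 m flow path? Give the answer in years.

20.3

Hydraulic gradient i = Δh / L = 28.7 / 819 = 0.03504.
Darcy flux q = K · i = 0.6000 × 0.03504 = 0.02103 m/day.
Seepage velocity v = q / n_e = 0.02103 / 0.19 = 0.1107 m/day.
Travel time t = L / v = 819 / 0.1107 = 7401 days = 20.26 years.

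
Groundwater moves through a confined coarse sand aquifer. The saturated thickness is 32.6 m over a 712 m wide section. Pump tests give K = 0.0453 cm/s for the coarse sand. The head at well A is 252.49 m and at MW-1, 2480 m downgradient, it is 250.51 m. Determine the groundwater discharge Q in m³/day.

725

Convert K: 0.0453 cm/s × 864 = 39.14 m/day.
Cross-sectional area A = 712 × 32.6 = 23211 m².
Hydraulic gradient i = (252.49 − 250.51) / 2480 = 1.98 / 2480 = 0.0007984.
Darcy's law: Q = K · A · i = 39.14 × 23211 × 0.0007984 = 725.3 m³/day.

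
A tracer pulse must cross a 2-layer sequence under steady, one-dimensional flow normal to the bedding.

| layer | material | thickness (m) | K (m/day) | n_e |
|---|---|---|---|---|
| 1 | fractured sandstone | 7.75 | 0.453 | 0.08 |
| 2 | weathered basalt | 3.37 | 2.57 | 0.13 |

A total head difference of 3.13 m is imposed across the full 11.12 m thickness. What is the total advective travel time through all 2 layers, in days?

With flow normal to the layers, continuity requires the same specific discharge q through every layer.
Σ(b_i/K_i) = 7.75/0.453 + 3.37/2.57 = 18.42 d.
q = Δh / Σ(b_i/K_i) = 3.13 / 18.42 = 0.1699 m/day.
In each layer the seepage velocity is v_i = q/n_i, so the layer transit time is t_i = b_i·n_i / q:
  layer 1 (fractured sandstone): t_1 = 7.75 × 0.08 / 0.1699 = 3.649 d
  layer 2 (weathered basalt): t_2 = 3.37 × 0.13 / 0.1699 = 2.578 d
Total t = Σ t_i = 6.227 days.

6.23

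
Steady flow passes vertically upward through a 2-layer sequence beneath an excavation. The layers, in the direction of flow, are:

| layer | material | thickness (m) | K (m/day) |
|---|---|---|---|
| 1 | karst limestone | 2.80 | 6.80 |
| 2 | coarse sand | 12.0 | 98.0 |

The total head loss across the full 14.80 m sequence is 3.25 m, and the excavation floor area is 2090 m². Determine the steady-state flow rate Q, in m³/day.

Flow is perpendicular to layering, so the layers act in series and the equivalent K is the thickness-weighted harmonic mean.
Total thickness L = 2.80 + 12.0 = 14.80 m.
Σ(b_i/K_i) = 2.80/6.80 + 12.0/98.0 = 0.5342 d.
K_eq = L / Σ(b_i/K_i) = 14.80 / 0.5342 = 27.70 m/day.
Q = K_eq · A · (Δh/L) = 27.70 × 2090 × (3.25/14.80) = 12715 m³/day.

12700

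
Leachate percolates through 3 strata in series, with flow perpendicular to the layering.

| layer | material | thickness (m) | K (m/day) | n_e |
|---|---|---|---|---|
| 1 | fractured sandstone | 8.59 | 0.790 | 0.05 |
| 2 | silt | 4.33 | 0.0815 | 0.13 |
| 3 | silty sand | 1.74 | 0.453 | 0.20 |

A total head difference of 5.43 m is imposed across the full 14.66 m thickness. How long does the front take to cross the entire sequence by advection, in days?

16.7

With flow normal to the layers, continuity requires the same specific discharge q through every layer.
Σ(b_i/K_i) = 8.59/0.790 + 4.33/0.0815 + 1.74/0.453 = 67.84 d.
q = Δh / Σ(b_i/K_i) = 5.43 / 67.84 = 0.08004 m/day.
In each layer the seepage velocity is v_i = q/n_i, so the layer transit time is t_i = b_i·n_i / q:
  layer 1 (fractured sandstone): t_1 = 8.59 × 0.05 / 0.08004 = 5.366 d
  layer 2 (silt): t_2 = 4.33 × 0.13 / 0.08004 = 7.033 d
  layer 3 (silty sand): t_3 = 1.74 × 0.20 / 0.08004 = 4.348 d
Total t = Σ t_i = 16.75 days.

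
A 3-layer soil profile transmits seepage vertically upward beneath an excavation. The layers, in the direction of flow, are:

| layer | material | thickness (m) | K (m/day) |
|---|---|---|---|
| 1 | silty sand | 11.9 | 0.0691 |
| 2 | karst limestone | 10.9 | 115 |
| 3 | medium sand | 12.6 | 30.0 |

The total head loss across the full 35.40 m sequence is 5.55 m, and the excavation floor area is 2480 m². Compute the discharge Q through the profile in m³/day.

Flow is perpendicular to layering, so the layers act in series and the equivalent K is the thickness-weighted harmonic mean.
Total thickness L = 11.9 + 10.9 + 12.6 = 35.40 m.
Σ(b_i/K_i) = 11.9/0.0691 + 10.9/115 + 12.6/30.0 = 172.7 d.
K_eq = L / Σ(b_i/K_i) = 35.40 / 172.7 = 0.2049 m/day.
Q = K_eq · A · (Δh/L) = 0.2049 × 2480 × (5.55/35.40) = 79.69 m³/day.

79.7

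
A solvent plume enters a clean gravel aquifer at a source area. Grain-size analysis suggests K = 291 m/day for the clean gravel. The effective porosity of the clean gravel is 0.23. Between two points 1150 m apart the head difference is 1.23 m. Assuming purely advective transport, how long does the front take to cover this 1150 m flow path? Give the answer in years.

2.33

Hydraulic gradient i = Δh / L = 1.23 / 1150 = 0.001070.
Darcy flux q = K · i = 291.0 × 0.001070 = 0.3112 m/day.
Seepage velocity v = q / n_e = 0.3112 / 0.23 = 1.353 m/day.
Travel time t = L / v = 1150 / 1.353 = 849.8 days = 2.327 years.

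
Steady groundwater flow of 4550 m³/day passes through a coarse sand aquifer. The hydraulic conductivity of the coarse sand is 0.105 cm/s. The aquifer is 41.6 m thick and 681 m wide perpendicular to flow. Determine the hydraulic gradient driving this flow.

Convert K: 0.105 cm/s × 864 = 90.72 m/day.
Cross-sectional area A = 681 × 41.6 = 28330 m².
From Q = K·A·i, i = Q / (K·A) = 4550 / (90.72 × 28330) = 0.001770.

0.00177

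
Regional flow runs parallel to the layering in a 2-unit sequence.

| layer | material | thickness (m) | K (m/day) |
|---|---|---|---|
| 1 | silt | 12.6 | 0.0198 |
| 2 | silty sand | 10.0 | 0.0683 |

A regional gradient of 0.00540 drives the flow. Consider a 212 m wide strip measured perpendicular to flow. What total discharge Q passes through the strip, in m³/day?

Flow is parallel to layering, so each bed carries its own Darcy discharge and the transmissivities add.
Σ(K_i·b_i) = 0.0198×12.6 + 0.0683×10.0 = 0.9325 m²/day.
Hydraulic gradient i = 0.00540.
Q = Σ(K_i·b_i) · W · i = 0.9325 × 212 × 0.005400 = 1.068 m³/day.

1.07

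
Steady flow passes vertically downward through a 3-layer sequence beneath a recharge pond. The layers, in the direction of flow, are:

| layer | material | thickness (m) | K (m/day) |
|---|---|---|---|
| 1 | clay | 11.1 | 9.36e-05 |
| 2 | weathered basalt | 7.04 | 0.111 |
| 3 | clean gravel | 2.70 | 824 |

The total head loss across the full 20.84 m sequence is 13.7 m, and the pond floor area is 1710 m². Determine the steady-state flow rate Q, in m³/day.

0.197

Flow is perpendicular to layering, so the layers act in series and the equivalent K is the thickness-weighted harmonic mean.
Total thickness L = 11.1 + 7.04 + 2.70 = 20.84 m.
Σ(b_i/K_i) = 11.1/9.36e-05 + 7.04/0.111 + 2.70/824 = 1.187e+05 d.
K_eq = L / Σ(b_i/K_i) = 20.84 / 1.187e+05 = 0.0001756 m/day.
Q = K_eq · A · (Δh/L) = 0.0001756 × 1710 × (13.7/20.84) = 0.1974 m³/day.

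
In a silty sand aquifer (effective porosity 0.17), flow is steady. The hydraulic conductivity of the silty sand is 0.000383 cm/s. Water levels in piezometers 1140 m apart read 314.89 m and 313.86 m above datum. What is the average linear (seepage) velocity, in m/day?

Convert K: 0.000383 cm/s × 864 = 0.3309 m/day.
Hydraulic gradient i = (314.89 − 313.86) / 1140 = 1.03 / 1140 = 0.0009035.
Darcy flux q = K · i = 0.3309 × 0.0009035 = 0.0002990 m/day.
Seepage velocity v = q / n_e = 0.0002990 / 0.17 = 0.001759 m/day.

0.00176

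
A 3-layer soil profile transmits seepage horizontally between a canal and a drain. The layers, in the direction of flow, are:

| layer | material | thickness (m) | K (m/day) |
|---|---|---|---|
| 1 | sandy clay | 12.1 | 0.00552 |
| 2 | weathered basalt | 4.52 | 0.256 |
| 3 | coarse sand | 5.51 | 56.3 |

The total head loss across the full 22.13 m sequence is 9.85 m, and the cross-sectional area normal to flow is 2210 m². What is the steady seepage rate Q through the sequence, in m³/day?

9.85

Flow is perpendicular to layering, so the layers act in series and the equivalent K is the thickness-weighted harmonic mean.
Total thickness L = 12.1 + 4.52 + 5.51 = 22.13 m.
Σ(b_i/K_i) = 12.1/0.00552 + 4.52/0.256 + 5.51/56.3 = 2210 d.
K_eq = L / Σ(b_i/K_i) = 22.13 / 2210 = 0.01001 m/day.
Q = K_eq · A · (Δh/L) = 0.01001 × 2210 × (9.85/22.13) = 9.851 m³/day.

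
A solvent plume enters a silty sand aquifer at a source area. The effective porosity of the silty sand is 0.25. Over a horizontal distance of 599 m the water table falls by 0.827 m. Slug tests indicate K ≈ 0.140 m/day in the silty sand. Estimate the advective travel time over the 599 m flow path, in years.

2120

Hydraulic gradient i = Δh / L = 0.827 / 599 = 0.001381.
Darcy flux q = K · i = 0.1400 × 0.001381 = 0.0001933 m/day.
Seepage velocity v = q / n_e = 0.0001933 / 0.25 = 0.0007732 m/day.
Travel time t = L / v = 599 / 0.0007732 = 7.747e+05 days = 2121 years.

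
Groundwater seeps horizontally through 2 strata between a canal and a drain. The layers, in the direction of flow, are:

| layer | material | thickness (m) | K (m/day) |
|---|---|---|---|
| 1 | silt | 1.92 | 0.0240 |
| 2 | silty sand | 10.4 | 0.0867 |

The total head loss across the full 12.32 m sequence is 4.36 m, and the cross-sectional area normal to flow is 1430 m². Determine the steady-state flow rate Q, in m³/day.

31.2

Flow is perpendicular to layering, so the layers act in series and the equivalent K is the thickness-weighted harmonic mean.
Total thickness L = 1.92 + 10.4 = 12.32 m.
Σ(b_i/K_i) = 1.92/0.0240 + 10.4/0.0867 = 200.0 d.
K_eq = L / Σ(b_i/K_i) = 12.32 / 200.0 = 0.06161 m/day.
Q = K_eq · A · (Δh/L) = 0.06161 × 1430 × (4.36/12.32) = 31.18 m³/day.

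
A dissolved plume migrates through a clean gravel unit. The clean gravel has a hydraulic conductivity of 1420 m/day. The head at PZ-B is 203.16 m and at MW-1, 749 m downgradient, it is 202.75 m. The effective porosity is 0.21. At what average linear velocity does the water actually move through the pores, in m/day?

Hydraulic gradient i = (203.16 − 202.75) / 749 = 0.41 / 749 = 0.0005474.
Darcy flux q = K · i = 1420 × 0.0005474 = 0.7773 m/day.
Seepage velocity v = q / n_e = 0.7773 / 0.21 = 3.701 m/day.

3.70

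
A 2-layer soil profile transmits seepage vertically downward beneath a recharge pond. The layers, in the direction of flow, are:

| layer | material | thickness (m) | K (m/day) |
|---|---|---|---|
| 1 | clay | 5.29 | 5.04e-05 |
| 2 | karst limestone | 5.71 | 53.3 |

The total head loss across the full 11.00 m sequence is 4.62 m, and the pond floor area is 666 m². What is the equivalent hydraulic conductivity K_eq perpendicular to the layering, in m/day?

Flow is perpendicular to layering, so the layers act in series and the equivalent K is the thickness-weighted harmonic mean.
Total thickness L = 5.29 + 5.71 = 11.00 m.
Σ(b_i/K_i) = 5.29/5.04e-05 + 5.71/53.3 = 1.050e+05 d.
K_eq = L / Σ(b_i/K_i) = 11.00 / 1.050e+05 = 0.0001048 m/day.

0.000105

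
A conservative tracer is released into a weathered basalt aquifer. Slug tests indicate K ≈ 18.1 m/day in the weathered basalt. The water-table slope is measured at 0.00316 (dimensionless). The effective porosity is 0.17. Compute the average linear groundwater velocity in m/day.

0.336

Hydraulic gradient i = 0.00316.
Darcy flux q = K · i = 18.10 × 0.003160 = 0.05720 m/day.
Seepage velocity v = q / n_e = 0.05720 / 0.17 = 0.3364 m/day.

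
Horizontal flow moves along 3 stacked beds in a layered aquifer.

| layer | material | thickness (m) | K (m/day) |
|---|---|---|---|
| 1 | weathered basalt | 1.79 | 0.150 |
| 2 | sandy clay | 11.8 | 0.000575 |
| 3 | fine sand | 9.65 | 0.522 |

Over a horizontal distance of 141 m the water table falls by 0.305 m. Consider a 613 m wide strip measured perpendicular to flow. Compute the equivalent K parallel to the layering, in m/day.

0.229

Flow is parallel to layering, so each bed carries its own Darcy discharge and the transmissivities add.
Σ(K_i·b_i) = 0.150×1.79 + 0.000575×11.8 + 0.522×9.65 = 5.313 m²/day.
Total thickness b = 23.24 m, so K_eq = Σ(K_i·b_i)/b = 0.2286 m/day.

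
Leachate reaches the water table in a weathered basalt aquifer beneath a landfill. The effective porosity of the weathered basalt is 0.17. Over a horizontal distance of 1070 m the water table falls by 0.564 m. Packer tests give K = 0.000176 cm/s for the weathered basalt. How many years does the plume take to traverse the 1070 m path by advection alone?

6210

Convert K: 0.000176 cm/s × 864 = 0.1521 m/day.
Hydraulic gradient i = Δh / L = 0.564 / 1070 = 0.0005271.
Darcy flux q = K · i = 0.1521 × 0.0005271 = 8.015e-05 m/day.
Seepage velocity v = q / n_e = 8.015e-05 / 0.17 = 0.0004715 m/day.
Travel time t = L / v = 1070 / 0.0004715 = 2.269e+06 days = 6213 years.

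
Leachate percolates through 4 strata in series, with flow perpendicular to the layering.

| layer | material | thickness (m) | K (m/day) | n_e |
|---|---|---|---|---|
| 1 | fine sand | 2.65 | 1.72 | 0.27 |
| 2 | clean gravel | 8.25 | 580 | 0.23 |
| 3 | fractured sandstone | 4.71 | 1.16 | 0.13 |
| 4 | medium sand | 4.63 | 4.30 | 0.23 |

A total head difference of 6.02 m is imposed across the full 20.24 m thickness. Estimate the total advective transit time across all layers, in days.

4.77

With flow normal to the layers, continuity requires the same specific discharge q through every layer.
Σ(b_i/K_i) = 2.65/1.72 + 8.25/580 + 4.71/1.16 + 4.63/4.30 = 6.692 d.
q = Δh / Σ(b_i/K_i) = 6.02 / 6.692 = 0.8996 m/day.
In each layer the seepage velocity is v_i = q/n_i, so the layer transit time is t_i = b_i·n_i / q:
  layer 1 (fine sand): t_1 = 2.65 × 0.27 / 0.8996 = 0.7954 d
  layer 2 (clean gravel): t_2 = 8.25 × 0.23 / 0.8996 = 2.109 d
  layer 3 (fractured sandstone): t_3 = 4.71 × 0.13 / 0.8996 = 0.6807 d
  layer 4 (medium sand): t_4 = 4.63 × 0.23 / 0.8996 = 1.184 d
Total t = Σ t_i = 4.769 days.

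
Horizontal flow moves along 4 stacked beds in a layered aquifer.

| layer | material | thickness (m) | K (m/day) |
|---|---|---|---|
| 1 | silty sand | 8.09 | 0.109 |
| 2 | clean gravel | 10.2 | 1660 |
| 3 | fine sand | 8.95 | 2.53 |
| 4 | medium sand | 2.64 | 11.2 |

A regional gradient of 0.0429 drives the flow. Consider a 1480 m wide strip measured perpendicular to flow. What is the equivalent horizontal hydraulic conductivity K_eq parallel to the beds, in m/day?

Flow is parallel to layering, so each bed carries its own Darcy discharge and the transmissivities add.
Σ(K_i·b_i) = 0.109×8.09 + 1660×10.2 + 2.53×8.95 + 11.2×2.64 = 16985 m²/day.
Total thickness b = 29.88 m, so K_eq = Σ(K_i·b_i)/b = 568.4 m/day.

568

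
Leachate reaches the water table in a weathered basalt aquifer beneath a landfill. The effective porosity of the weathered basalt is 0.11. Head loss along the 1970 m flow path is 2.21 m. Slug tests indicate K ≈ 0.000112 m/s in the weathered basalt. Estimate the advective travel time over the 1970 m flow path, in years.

54.7

Convert K: 0.000112 m/s × 86400 = 9.677 m/day.
Hydraulic gradient i = Δh / L = 2.21 / 1970 = 0.001122.
Darcy flux q = K · i = 9.677 × 0.001122 = 0.01086 m/day.
Seepage velocity v = q / n_e = 0.01086 / 0.11 = 0.09869 m/day.
Travel time t = L / v = 1970 / 0.09869 = 19962 days = 54.65 years.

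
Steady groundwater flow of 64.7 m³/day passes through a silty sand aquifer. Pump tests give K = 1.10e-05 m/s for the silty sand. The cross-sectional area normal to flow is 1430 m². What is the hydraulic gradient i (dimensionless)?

0.0476

Convert K: 1.10e-05 m/s × 86400 = 0.9504 m/day.
From Q = K·A·i, i = Q / (K·A) = 64.7 / (0.9504 × 1430) = 0.04761.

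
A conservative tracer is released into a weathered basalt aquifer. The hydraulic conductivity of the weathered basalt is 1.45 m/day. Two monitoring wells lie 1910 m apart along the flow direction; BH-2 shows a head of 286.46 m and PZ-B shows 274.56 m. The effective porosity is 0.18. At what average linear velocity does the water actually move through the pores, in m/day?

Hydraulic gradient i = (286.46 − 274.56) / 1910 = 11.9 / 1910 = 0.006230.
Darcy flux q = K · i = 1.450 × 0.006230 = 0.009034 m/day.
Seepage velocity v = q / n_e = 0.009034 / 0.18 = 0.05019 m/day.

0.0502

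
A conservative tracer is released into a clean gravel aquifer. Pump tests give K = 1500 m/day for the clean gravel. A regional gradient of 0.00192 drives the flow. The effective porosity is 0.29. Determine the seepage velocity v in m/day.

Hydraulic gradient i = 0.00192.
Darcy flux q = K · i = 1500 × 0.001920 = 2.880 m/day.
Seepage velocity v = q / n_e = 2.880 / 0.29 = 9.931 m/day.

9.93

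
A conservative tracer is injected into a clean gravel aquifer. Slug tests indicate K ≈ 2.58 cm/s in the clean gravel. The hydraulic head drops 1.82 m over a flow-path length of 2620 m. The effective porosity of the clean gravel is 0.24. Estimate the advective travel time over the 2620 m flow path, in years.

1.11

Convert K: 2.58 cm/s × 864 = 2229 m/day.
Hydraulic gradient i = Δh / L = 1.82 / 2620 = 0.0006947.
Darcy flux q = K · i = 2229 × 0.0006947 = 1.548 m/day.
Seepage velocity v = q / n_e = 1.548 / 0.24 = 6.452 m/day.
Travel time t = L / v = 2620 / 6.452 = 406.1 days = 1.112 years.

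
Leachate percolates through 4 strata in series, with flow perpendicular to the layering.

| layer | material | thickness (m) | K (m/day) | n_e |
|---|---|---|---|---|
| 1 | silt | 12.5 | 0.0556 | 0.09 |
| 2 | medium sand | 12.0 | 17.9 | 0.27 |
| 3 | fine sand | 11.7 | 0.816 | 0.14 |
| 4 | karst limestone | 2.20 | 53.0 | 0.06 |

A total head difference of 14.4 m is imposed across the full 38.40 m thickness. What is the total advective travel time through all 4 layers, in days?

With flow normal to the layers, continuity requires the same specific discharge q through every layer.
Σ(b_i/K_i) = 12.5/0.0556 + 12.0/17.9 + 11.7/0.816 + 2.20/53.0 = 239.9 d.
q = Δh / Σ(b_i/K_i) = 14.4 / 239.9 = 0.06003 m/day.
In each layer the seepage velocity is v_i = q/n_i, so the layer transit time is t_i = b_i·n_i / q:
  layer 1 (silt): t_1 = 12.5 × 0.09 / 0.06003 = 18.74 d
  layer 2 (medium sand): t_2 = 12.0 × 0.27 / 0.06003 = 53.97 d
  layer 3 (fine sand): t_3 = 11.7 × 0.14 / 0.06003 = 27.29 d
  layer 4 (karst limestone): t_4 = 2.20 × 0.06 / 0.06003 = 2.199 d
Total t = Σ t_i = 102.2 days.

102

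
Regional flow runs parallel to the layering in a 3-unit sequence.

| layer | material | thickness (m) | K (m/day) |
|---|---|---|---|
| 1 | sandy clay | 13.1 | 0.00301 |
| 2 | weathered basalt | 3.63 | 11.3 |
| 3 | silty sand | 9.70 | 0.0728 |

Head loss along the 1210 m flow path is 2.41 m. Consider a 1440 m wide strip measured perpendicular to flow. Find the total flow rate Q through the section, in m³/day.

Flow is parallel to layering, so each bed carries its own Darcy discharge and the transmissivities add.
Σ(K_i·b_i) = 0.00301×13.1 + 11.3×3.63 + 0.0728×9.70 = 41.76 m²/day.
Hydraulic gradient i = Δh / L = 2.41 / 1210 = 0.001992.
Q = Σ(K_i·b_i) · W · i = 41.76 × 1440 × 0.001992 = 119.8 m³/day.

120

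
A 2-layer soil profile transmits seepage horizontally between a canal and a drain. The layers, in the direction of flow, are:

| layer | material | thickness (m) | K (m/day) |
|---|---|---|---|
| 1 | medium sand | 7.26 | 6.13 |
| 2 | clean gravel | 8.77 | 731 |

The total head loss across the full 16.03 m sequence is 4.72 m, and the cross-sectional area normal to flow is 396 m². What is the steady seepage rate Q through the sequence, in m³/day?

Flow is perpendicular to layering, so the layers act in series and the equivalent K is the thickness-weighted harmonic mean.
Total thickness L = 7.26 + 8.77 = 16.03 m.
Σ(b_i/K_i) = 7.26/6.13 + 8.77/731 = 1.196 d.
K_eq = L / Σ(b_i/K_i) = 16.03 / 1.196 = 13.40 m/day.
Q = K_eq · A · (Δh/L) = 13.40 × 396 × (4.72/16.03) = 1562 m³/day.

1560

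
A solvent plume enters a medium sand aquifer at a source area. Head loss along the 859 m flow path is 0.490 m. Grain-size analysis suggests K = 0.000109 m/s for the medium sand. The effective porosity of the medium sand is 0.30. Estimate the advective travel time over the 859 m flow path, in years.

131

Convert K: 0.000109 m/s × 86400 = 9.418 m/day.
Hydraulic gradient i = Δh / L = 0.490 / 859 = 0.0005704.
Darcy flux q = K · i = 9.418 × 0.0005704 = 0.005372 m/day.
Seepage velocity v = q / n_e = 0.005372 / 0.30 = 0.01791 m/day.
Travel time t = L / v = 859 / 0.01791 = 47970 days = 131.3 years.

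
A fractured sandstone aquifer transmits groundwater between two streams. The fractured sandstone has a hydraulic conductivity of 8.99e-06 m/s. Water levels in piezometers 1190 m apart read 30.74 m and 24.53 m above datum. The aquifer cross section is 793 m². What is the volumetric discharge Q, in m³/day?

3.21

Convert K: 8.99e-06 m/s × 86400 = 0.7767 m/day.
Hydraulic gradient i = (30.74 − 24.53) / 1190 = 6.21 / 1190 = 0.005218.
Darcy's law: Q = K · A · i = 0.7767 × 793.0 × 0.005218 = 3.214 m³/day.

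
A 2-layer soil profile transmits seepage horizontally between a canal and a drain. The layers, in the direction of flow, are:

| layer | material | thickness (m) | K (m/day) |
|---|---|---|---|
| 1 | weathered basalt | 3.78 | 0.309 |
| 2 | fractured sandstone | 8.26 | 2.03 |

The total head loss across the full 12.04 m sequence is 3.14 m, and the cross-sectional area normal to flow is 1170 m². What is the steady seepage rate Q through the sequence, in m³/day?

Flow is perpendicular to layering, so the layers act in series and the equivalent K is the thickness-weighted harmonic mean.
Total thickness L = 3.78 + 8.26 = 12.04 m.
Σ(b_i/K_i) = 3.78/0.309 + 8.26/2.03 = 16.30 d.
K_eq = L / Σ(b_i/K_i) = 12.04 / 16.30 = 0.7386 m/day.
Q = K_eq · A · (Δh/L) = 0.7386 × 1170 × (3.14/12.04) = 225.4 m³/day.

225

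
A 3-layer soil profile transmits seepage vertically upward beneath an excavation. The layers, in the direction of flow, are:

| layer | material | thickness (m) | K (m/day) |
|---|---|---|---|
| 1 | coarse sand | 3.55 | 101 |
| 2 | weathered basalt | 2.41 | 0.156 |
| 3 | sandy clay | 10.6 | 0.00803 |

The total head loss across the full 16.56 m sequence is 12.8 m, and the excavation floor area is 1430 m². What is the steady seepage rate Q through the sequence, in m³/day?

Flow is perpendicular to layering, so the layers act in series and the equivalent K is the thickness-weighted harmonic mean.
Total thickness L = 3.55 + 2.41 + 10.6 = 16.56 m.
Σ(b_i/K_i) = 3.55/101 + 2.41/0.156 + 10.6/0.00803 = 1336 d.
K_eq = L / Σ(b_i/K_i) = 16.56 / 1336 = 0.01240 m/day.
Q = K_eq · A · (Δh/L) = 0.01240 × 1430 × (12.8/16.56) = 13.71 m³/day.

13.7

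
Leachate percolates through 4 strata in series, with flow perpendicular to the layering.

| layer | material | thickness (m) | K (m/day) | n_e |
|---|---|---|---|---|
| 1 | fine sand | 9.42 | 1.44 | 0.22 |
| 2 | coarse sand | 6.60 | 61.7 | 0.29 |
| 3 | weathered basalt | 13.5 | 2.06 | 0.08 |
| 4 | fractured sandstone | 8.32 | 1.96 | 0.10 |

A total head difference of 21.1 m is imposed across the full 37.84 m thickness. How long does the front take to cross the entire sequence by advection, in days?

With flow normal to the layers, continuity requires the same specific discharge q through every layer.
Σ(b_i/K_i) = 9.42/1.44 + 6.60/61.7 + 13.5/2.06 + 8.32/1.96 = 17.45 d.
q = Δh / Σ(b_i/K_i) = 21.1 / 17.45 = 1.209 m/day.
In each layer the seepage velocity is v_i = q/n_i, so the layer transit time is t_i = b_i·n_i / q:
  layer 1 (fine sand): t_1 = 9.42 × 0.22 / 1.209 = 1.714 d
  layer 2 (coarse sand): t_2 = 6.60 × 0.29 / 1.209 = 1.583 d
  layer 3 (weathered basalt): t_3 = 13.5 × 0.08 / 1.209 = 0.8930 d
  layer 4 (fractured sandstone): t_4 = 8.32 × 0.10 / 1.209 = 0.6880 d
Total t = Σ t_i = 4.877 days.

4.88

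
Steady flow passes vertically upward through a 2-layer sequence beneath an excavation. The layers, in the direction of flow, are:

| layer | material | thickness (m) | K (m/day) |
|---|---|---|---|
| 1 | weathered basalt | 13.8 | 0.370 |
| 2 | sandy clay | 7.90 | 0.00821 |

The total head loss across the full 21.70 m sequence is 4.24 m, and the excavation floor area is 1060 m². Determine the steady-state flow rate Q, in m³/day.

4.50

Flow is perpendicular to layering, so the layers act in series and the equivalent K is the thickness-weighted harmonic mean.
Total thickness L = 13.8 + 7.90 = 21.70 m.
Σ(b_i/K_i) = 13.8/0.370 + 7.90/0.00821 = 999.5 d.
K_eq = L / Σ(b_i/K_i) = 21.70 / 999.5 = 0.02171 m/day.
Q = K_eq · A · (Δh/L) = 0.02171 × 1060 × (4.24/21.70) = 4.496 m³/day.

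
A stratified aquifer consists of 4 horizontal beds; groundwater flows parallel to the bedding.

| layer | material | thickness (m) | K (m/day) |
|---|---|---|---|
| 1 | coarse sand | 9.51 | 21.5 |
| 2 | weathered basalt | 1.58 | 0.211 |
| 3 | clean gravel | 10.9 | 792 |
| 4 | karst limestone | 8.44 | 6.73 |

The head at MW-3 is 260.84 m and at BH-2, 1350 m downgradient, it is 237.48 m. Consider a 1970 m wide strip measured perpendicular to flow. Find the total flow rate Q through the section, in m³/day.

303000

Flow is parallel to layering, so each bed carries its own Darcy discharge and the transmissivities add.
Σ(K_i·b_i) = 21.5×9.51 + 0.211×1.58 + 792×10.9 + 6.73×8.44 = 8894 m²/day.
Hydraulic gradient i = (260.84 − 237.48) / 1350 = 23.36 / 1350 = 0.01730.
Q = Σ(K_i·b_i) · W · i = 8894 × 1970 × 0.01730 = 3.032e+05 m³/day.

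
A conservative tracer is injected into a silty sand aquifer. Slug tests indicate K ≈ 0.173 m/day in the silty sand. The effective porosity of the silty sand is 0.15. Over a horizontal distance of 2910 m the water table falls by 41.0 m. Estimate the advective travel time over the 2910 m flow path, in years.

490

Hydraulic gradient i = Δh / L = 41.0 / 2910 = 0.01409.
Darcy flux q = K · i = 0.1730 × 0.01409 = 0.002437 m/day.
Seepage velocity v = q / n_e = 0.002437 / 0.15 = 0.01625 m/day.
Travel time t = L / v = 2910 / 0.01625 = 1.791e+05 days = 490.3 years.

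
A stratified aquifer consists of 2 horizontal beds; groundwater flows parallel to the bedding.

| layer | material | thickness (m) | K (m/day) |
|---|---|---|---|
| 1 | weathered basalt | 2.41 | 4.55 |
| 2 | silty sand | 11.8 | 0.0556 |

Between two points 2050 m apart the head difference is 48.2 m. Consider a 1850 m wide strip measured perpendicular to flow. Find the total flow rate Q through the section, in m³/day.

Flow is parallel to layering, so each bed carries its own Darcy discharge and the transmissivities add.
Σ(K_i·b_i) = 4.55×2.41 + 0.0556×11.8 = 11.62 m²/day.
Hydraulic gradient i = Δh / L = 48.2 / 2050 = 0.02351.
Q = Σ(K_i·b_i) · W · i = 11.62 × 1850 × 0.02351 = 505.5 m³/day.

506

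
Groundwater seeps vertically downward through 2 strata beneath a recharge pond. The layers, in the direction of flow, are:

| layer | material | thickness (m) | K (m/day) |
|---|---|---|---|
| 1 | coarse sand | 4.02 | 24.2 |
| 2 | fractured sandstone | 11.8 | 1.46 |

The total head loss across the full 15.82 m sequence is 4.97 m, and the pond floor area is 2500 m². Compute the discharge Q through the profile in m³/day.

Flow is perpendicular to layering, so the layers act in series and the equivalent K is the thickness-weighted harmonic mean.
Total thickness L = 4.02 + 11.8 = 15.82 m.
Σ(b_i/K_i) = 4.02/24.2 + 11.8/1.46 = 8.248 d.
K_eq = L / Σ(b_i/K_i) = 15.82 / 8.248 = 1.918 m/day.
Q = K_eq · A · (Δh/L) = 1.918 × 2500 × (4.97/15.82) = 1506 m³/day.

1510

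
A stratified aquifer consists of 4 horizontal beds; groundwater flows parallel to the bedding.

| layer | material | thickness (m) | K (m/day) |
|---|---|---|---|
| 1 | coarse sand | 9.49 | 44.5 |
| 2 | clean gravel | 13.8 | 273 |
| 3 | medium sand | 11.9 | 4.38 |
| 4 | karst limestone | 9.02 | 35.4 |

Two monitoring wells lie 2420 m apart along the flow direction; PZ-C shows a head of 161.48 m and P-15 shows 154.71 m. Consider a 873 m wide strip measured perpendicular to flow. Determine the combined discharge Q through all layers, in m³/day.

Flow is parallel to layering, so each bed carries its own Darcy discharge and the transmissivities add.
Σ(K_i·b_i) = 44.5×9.49 + 273×13.8 + 4.38×11.9 + 35.4×9.02 = 4561 m²/day.
Hydraulic gradient i = (161.48 − 154.71) / 2420 = 6.77 / 2420 = 0.002798.
Q = Σ(K_i·b_i) · W · i = 4561 × 873 × 0.002798 = 11139 m³/day.

11100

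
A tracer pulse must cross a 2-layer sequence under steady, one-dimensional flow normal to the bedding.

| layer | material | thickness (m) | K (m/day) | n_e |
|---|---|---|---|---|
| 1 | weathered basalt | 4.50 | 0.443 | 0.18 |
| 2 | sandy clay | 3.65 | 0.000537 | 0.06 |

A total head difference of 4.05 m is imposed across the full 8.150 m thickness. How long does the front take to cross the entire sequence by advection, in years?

With flow normal to the layers, continuity requires the same specific discharge q through every layer.
Σ(b_i/K_i) = 4.50/0.443 + 3.65/0.000537 = 6807 d.
q = Δh / Σ(b_i/K_i) = 4.05 / 6807 = 0.0005950 m/day.
In each layer the seepage velocity is v_i = q/n_i, so the layer transit time is t_i = b_i·n_i / q:
  layer 1 (weathered basalt): t_1 = 4.50 × 0.18 / 0.0005950 = 1361 d
  layer 2 (sandy clay): t_2 = 3.65 × 0.06 / 0.0005950 = 368.1 d
Total t = Σ t_i = 1730 days = 4.735 years.

4.74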